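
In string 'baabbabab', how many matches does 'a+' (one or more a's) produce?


Pattern 'a+' matches one or more consecutive a's.
String: 'baabbabab'
Scanning for runs of a:
  Match 1: 'aa' (length 2)
  Match 2: 'a' (length 1)
  Match 3: 'a' (length 1)
Total matches: 3

3


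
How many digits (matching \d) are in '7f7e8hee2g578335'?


\d matches any digit 0-9.
Scanning '7f7e8hee2g578335':
  pos 0: '7' -> DIGIT
  pos 2: '7' -> DIGIT
  pos 4: '8' -> DIGIT
  pos 8: '2' -> DIGIT
  pos 10: '5' -> DIGIT
  pos 11: '7' -> DIGIT
  pos 12: '8' -> DIGIT
  pos 13: '3' -> DIGIT
  pos 14: '3' -> DIGIT
  pos 15: '5' -> DIGIT
Digits found: ['7', '7', '8', '2', '5', '7', '8', '3', '3', '5']
Total: 10

10


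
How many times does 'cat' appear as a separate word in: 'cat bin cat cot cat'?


Scanning each word for exact match 'cat':
  Word 1: 'cat' -> MATCH
  Word 2: 'bin' -> no
  Word 3: 'cat' -> MATCH
  Word 4: 'cot' -> no
  Word 5: 'cat' -> MATCH
Total matches: 3

3


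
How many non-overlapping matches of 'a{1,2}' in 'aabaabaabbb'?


Pattern 'a{1,2}' matches between 1 and 2 consecutive a's (greedy).
String: 'aabaabaabbb'
Finding runs of a's and applying greedy matching:
  Run at pos 0: 'aa' (length 2)
  Run at pos 3: 'aa' (length 2)
  Run at pos 6: 'aa' (length 2)
Matches: ['aa', 'aa', 'aa']
Count: 3

3


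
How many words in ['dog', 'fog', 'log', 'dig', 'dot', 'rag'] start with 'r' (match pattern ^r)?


Pattern ^r anchors to start of word. Check which words begin with 'r':
  'dog' -> no
  'fog' -> no
  'log' -> no
  'dig' -> no
  'dot' -> no
  'rag' -> MATCH (starts with 'r')
Matching words: ['rag']
Count: 1

1


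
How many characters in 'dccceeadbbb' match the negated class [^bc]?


Negated class [^bc] matches any char NOT in {b, c}
Scanning 'dccceeadbbb':
  pos 0: 'd' -> MATCH
  pos 1: 'c' -> no (excluded)
  pos 2: 'c' -> no (excluded)
  pos 3: 'c' -> no (excluded)
  pos 4: 'e' -> MATCH
  pos 5: 'e' -> MATCH
  pos 6: 'a' -> MATCH
  pos 7: 'd' -> MATCH
  pos 8: 'b' -> no (excluded)
  pos 9: 'b' -> no (excluded)
  pos 10: 'b' -> no (excluded)
Total matches: 5

5


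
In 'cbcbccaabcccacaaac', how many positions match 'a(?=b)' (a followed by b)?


Lookahead 'a(?=b)' matches 'a' only when followed by 'b'.
String: 'cbcbccaabcccacaaac'
Checking each position where char is 'a':
  pos 6: 'a' -> no (next='a')
  pos 7: 'a' -> MATCH (next='b')
  pos 12: 'a' -> no (next='c')
  pos 14: 'a' -> no (next='a')
  pos 15: 'a' -> no (next='a')
  pos 16: 'a' -> no (next='c')
Matching positions: [7]
Count: 1

1


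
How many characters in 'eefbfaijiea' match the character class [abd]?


Character class [abd] matches any of: {a, b, d}
Scanning string 'eefbfaijiea' character by character:
  pos 0: 'e' -> no
  pos 1: 'e' -> no
  pos 2: 'f' -> no
  pos 3: 'b' -> MATCH
  pos 4: 'f' -> no
  pos 5: 'a' -> MATCH
  pos 6: 'i' -> no
  pos 7: 'j' -> no
  pos 8: 'i' -> no
  pos 9: 'e' -> no
  pos 10: 'a' -> MATCH
Total matches: 3

3


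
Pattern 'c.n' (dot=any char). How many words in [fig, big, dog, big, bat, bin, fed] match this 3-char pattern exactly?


Pattern 'c.n' means: starts with 'c', any single char, ends with 'n'.
Checking each word (must be exactly 3 chars):
  'fig' (len=3): no
  'big' (len=3): no
  'dog' (len=3): no
  'big' (len=3): no
  'bat' (len=3): no
  'bin' (len=3): no
  'fed' (len=3): no
Matching words: []
Total: 0

0


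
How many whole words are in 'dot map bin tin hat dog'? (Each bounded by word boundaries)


Word boundaries (\b) mark the start/end of each word.
Text: 'dot map bin tin hat dog'
Splitting by whitespace:
  Word 1: 'dot'
  Word 2: 'map'
  Word 3: 'bin'
  Word 4: 'tin'
  Word 5: 'hat'
  Word 6: 'dog'
Total whole words: 6

6


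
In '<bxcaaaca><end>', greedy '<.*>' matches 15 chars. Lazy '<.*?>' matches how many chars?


Greedy '<.*>' tries to match as MUCH as possible.
Lazy '<.*?>' tries to match as LITTLE as possible.

String: '<bxcaaaca><end>'
Greedy '<.*>' starts at first '<' and extends to the LAST '>': '<bxcaaaca><end>' (15 chars)
Lazy '<.*?>' starts at first '<' and stops at the FIRST '>': '<bxcaaaca>' (10 chars)

10


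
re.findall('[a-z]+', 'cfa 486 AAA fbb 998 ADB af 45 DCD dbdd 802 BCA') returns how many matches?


Pattern '[a-z]+' finds one or more lowercase letters.
Text: 'cfa 486 AAA fbb 998 ADB af 45 DCD dbdd 802 BCA'
Scanning for matches:
  Match 1: 'cfa'
  Match 2: 'fbb'
  Match 3: 'af'
  Match 4: 'dbdd'
Total matches: 4

4


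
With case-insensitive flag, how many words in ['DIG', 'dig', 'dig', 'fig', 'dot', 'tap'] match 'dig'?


Case-insensitive matching: compare each word's lowercase form to 'dig'.
  'DIG' -> lower='dig' -> MATCH
  'dig' -> lower='dig' -> MATCH
  'dig' -> lower='dig' -> MATCH
  'fig' -> lower='fig' -> no
  'dot' -> lower='dot' -> no
  'tap' -> lower='tap' -> no
Matches: ['DIG', 'dig', 'dig']
Count: 3

3


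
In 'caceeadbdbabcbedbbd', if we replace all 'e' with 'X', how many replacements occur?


re.sub('e', 'X', text) replaces every occurrence of 'e' with 'X'.
Text: 'caceeadbdbabcbedbbd'
Scanning for 'e':
  pos 3: 'e' -> replacement #1
  pos 4: 'e' -> replacement #2
  pos 14: 'e' -> replacement #3
Total replacements: 3

3


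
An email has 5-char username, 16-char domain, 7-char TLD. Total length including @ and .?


An email address has format: username@domain.tld
Username length: 5
'@' character: 1
Domain length: 16
'.' character: 1
TLD length: 7
Total = 5 + 1 + 16 + 1 + 7 = 30

30


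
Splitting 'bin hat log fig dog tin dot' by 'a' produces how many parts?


Splitting by 'a' breaks the string at each occurrence of the separator.
Text: 'bin hat log fig dog tin dot'
Parts after split:
  Part 1: 'bin h'
  Part 2: 't log fig dog tin dot'
Total parts: 2

2


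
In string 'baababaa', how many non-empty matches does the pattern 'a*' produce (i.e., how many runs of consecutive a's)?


Pattern 'a*' matches zero or more a's. We want non-empty runs of consecutive a's.
String: 'baababaa'
Walking through the string to find runs of a's:
  Run 1: positions 1-2 -> 'aa'
  Run 2: positions 4-4 -> 'a'
  Run 3: positions 6-7 -> 'aa'
Non-empty runs found: ['aa', 'a', 'aa']
Count: 3

3


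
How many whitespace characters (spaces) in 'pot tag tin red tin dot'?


\s matches whitespace characters (spaces, tabs, etc.).
Text: 'pot tag tin red tin dot'
This text has 6 words separated by spaces.
Number of spaces = number of words - 1 = 6 - 1 = 5

5


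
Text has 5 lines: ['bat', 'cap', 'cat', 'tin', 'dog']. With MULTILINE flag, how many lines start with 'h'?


With MULTILINE flag, ^ matches the start of each line.
Lines: ['bat', 'cap', 'cat', 'tin', 'dog']
Checking which lines start with 'h':
  Line 1: 'bat' -> no
  Line 2: 'cap' -> no
  Line 3: 'cat' -> no
  Line 4: 'tin' -> no
  Line 5: 'dog' -> no
Matching lines: []
Count: 0

0


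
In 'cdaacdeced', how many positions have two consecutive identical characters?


Looking for consecutive identical characters in 'cdaacdeced':
  pos 0-1: 'c' vs 'd' -> different
  pos 1-2: 'd' vs 'a' -> different
  pos 2-3: 'a' vs 'a' -> MATCH ('aa')
  pos 3-4: 'a' vs 'c' -> different
  pos 4-5: 'c' vs 'd' -> different
  pos 5-6: 'd' vs 'e' -> different
  pos 6-7: 'e' vs 'c' -> different
  pos 7-8: 'c' vs 'e' -> different
  pos 8-9: 'e' vs 'd' -> different
Consecutive identical pairs: ['aa']
Count: 1

1


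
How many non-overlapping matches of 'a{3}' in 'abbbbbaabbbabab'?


Pattern 'a{3}' matches exactly 3 consecutive a's (greedy, non-overlapping).
String: 'abbbbbaabbbabab'
Scanning for runs of a's:
  Run at pos 0: 'a' (length 1) -> 0 match(es)
  Run at pos 6: 'aa' (length 2) -> 0 match(es)
  Run at pos 11: 'a' (length 1) -> 0 match(es)
  Run at pos 13: 'a' (length 1) -> 0 match(es)
Matches found: []
Total: 0

0


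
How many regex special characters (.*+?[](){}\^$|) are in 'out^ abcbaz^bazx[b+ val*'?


Regex special characters are: . * + ? [ ] ( ) { } \ ^ $ |
Scanning 'out^ abcbaz^bazx[b+ val*':
  pos 3: '^' -> SPECIAL
  pos 11: '^' -> SPECIAL
  pos 16: '[' -> SPECIAL
  pos 18: '+' -> SPECIAL
  pos 23: '*' -> SPECIAL
Special chars found: ['^', '^', '[', '+', '*']
Total: 5

5


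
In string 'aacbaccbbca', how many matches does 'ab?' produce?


Pattern 'ab?' matches 'a' optionally followed by 'b'.
String: 'aacbaccbbca'
Scanning left to right for 'a' then checking next char:
  Match 1: 'a' (a not followed by b)
  Match 2: 'a' (a not followed by b)
  Match 3: 'a' (a not followed by b)
  Match 4: 'a' (a not followed by b)
Total matches: 4

4


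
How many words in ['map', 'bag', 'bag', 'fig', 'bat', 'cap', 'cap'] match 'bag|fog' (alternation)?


Alternation 'bag|fog' matches either 'bag' or 'fog'.
Checking each word:
  'map' -> no
  'bag' -> MATCH
  'bag' -> MATCH
  'fig' -> no
  'bat' -> no
  'cap' -> no
  'cap' -> no
Matches: ['bag', 'bag']
Count: 2

2


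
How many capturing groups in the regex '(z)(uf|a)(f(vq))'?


To count capturing groups, count each '(' that starts a group.
Pattern: '(z)(uf|a)(f(vq))'
Walking through the pattern:
  Position 0: '(' -> group #1
  Position 3: '(' -> group #2
  Position 9: '(' -> group #3
  Position 11: '(' -> group #4
Total capturing groups: 4

4


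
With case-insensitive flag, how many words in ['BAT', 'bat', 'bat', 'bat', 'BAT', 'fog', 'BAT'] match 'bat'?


Case-insensitive matching: compare each word's lowercase form to 'bat'.
  'BAT' -> lower='bat' -> MATCH
  'bat' -> lower='bat' -> MATCH
  'bat' -> lower='bat' -> MATCH
  'bat' -> lower='bat' -> MATCH
  'BAT' -> lower='bat' -> MATCH
  'fog' -> lower='fog' -> no
  'BAT' -> lower='bat' -> MATCH
Matches: ['BAT', 'bat', 'bat', 'bat', 'BAT', 'BAT']
Count: 6

6


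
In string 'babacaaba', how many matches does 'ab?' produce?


Pattern 'ab?' matches 'a' optionally followed by 'b'.
String: 'babacaaba'
Scanning left to right for 'a' then checking next char:
  Match 1: 'ab' (a followed by b)
  Match 2: 'a' (a not followed by b)
  Match 3: 'a' (a not followed by b)
  Match 4: 'ab' (a followed by b)
  Match 5: 'a' (a not followed by b)
Total matches: 5

5


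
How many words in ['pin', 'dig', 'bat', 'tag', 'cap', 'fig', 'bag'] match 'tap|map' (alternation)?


Alternation 'tap|map' matches either 'tap' or 'map'.
Checking each word:
  'pin' -> no
  'dig' -> no
  'bat' -> no
  'tag' -> no
  'cap' -> no
  'fig' -> no
  'bag' -> no
Matches: []
Count: 0

0


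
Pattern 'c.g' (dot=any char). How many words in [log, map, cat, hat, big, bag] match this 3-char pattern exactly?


Pattern 'c.g' means: starts with 'c', any single char, ends with 'g'.
Checking each word (must be exactly 3 chars):
  'log' (len=3): no
  'map' (len=3): no
  'cat' (len=3): no
  'hat' (len=3): no
  'big' (len=3): no
  'bag' (len=3): no
Matching words: []
Total: 0

0


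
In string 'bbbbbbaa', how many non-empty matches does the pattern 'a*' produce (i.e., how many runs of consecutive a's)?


Pattern 'a*' matches zero or more a's. We want non-empty runs of consecutive a's.
String: 'bbbbbbaa'
Walking through the string to find runs of a's:
  Run 1: positions 6-7 -> 'aa'
Non-empty runs found: ['aa']
Count: 1

1


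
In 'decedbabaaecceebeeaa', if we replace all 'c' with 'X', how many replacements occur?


re.sub('c', 'X', text) replaces every occurrence of 'c' with 'X'.
Text: 'decedbabaaecceebeeaa'
Scanning for 'c':
  pos 2: 'c' -> replacement #1
  pos 11: 'c' -> replacement #2
  pos 12: 'c' -> replacement #3
Total replacements: 3

3


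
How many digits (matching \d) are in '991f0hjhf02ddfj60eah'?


\d matches any digit 0-9.
Scanning '991f0hjhf02ddfj60eah':
  pos 0: '9' -> DIGIT
  pos 1: '9' -> DIGIT
  pos 2: '1' -> DIGIT
  pos 4: '0' -> DIGIT
  pos 9: '0' -> DIGIT
  pos 10: '2' -> DIGIT
  pos 15: '6' -> DIGIT
  pos 16: '0' -> DIGIT
Digits found: ['9', '9', '1', '0', '0', '2', '6', '0']
Total: 8

8


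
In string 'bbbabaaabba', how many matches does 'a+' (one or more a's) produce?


Pattern 'a+' matches one or more consecutive a's.
String: 'bbbabaaabba'
Scanning for runs of a:
  Match 1: 'a' (length 1)
  Match 2: 'aaa' (length 3)
  Match 3: 'a' (length 1)
Total matches: 3

3


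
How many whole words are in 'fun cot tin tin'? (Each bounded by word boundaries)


Word boundaries (\b) mark the start/end of each word.
Text: 'fun cot tin tin'
Splitting by whitespace:
  Word 1: 'fun'
  Word 2: 'cot'
  Word 3: 'tin'
  Word 4: 'tin'
Total whole words: 4

4


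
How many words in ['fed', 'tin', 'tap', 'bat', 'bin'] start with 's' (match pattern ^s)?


Pattern ^s anchors to start of word. Check which words begin with 's':
  'fed' -> no
  'tin' -> no
  'tap' -> no
  'bat' -> no
  'bin' -> no
Matching words: []
Count: 0

0


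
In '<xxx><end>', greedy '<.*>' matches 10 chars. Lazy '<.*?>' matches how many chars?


Greedy '<.*>' tries to match as MUCH as possible.
Lazy '<.*?>' tries to match as LITTLE as possible.

String: '<xxx><end>'
Greedy '<.*>' starts at first '<' and extends to the LAST '>': '<xxx><end>' (10 chars)
Lazy '<.*?>' starts at first '<' and stops at the FIRST '>': '<xxx>' (5 chars)

5


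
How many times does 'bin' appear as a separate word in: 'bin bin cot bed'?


Scanning each word for exact match 'bin':
  Word 1: 'bin' -> MATCH
  Word 2: 'bin' -> MATCH
  Word 3: 'cot' -> no
  Word 4: 'bed' -> no
Total matches: 2

2


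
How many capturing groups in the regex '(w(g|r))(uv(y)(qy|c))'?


To count capturing groups, count each '(' that starts a group.
Pattern: '(w(g|r))(uv(y)(qy|c))'
Walking through the pattern:
  Position 0: '(' -> group #1
  Position 2: '(' -> group #2
  Position 8: '(' -> group #3
  Position 11: '(' -> group #4
  Position 14: '(' -> group #5
Total capturing groups: 5

5


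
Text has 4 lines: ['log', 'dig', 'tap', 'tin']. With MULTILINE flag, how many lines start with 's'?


With MULTILINE flag, ^ matches the start of each line.
Lines: ['log', 'dig', 'tap', 'tin']
Checking which lines start with 's':
  Line 1: 'log' -> no
  Line 2: 'dig' -> no
  Line 3: 'tap' -> no
  Line 4: 'tin' -> no
Matching lines: []
Count: 0

0


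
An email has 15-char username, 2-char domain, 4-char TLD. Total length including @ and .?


An email address has format: username@domain.tld
Username length: 15
'@' character: 1
Domain length: 2
'.' character: 1
TLD length: 4
Total = 15 + 1 + 2 + 1 + 4 = 23

23


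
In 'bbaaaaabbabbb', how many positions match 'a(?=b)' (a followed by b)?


Lookahead 'a(?=b)' matches 'a' only when followed by 'b'.
String: 'bbaaaaabbabbb'
Checking each position where char is 'a':
  pos 2: 'a' -> no (next='a')
  pos 3: 'a' -> no (next='a')
  pos 4: 'a' -> no (next='a')
  pos 5: 'a' -> no (next='a')
  pos 6: 'a' -> MATCH (next='b')
  pos 9: 'a' -> MATCH (next='b')
Matching positions: [6, 9]
Count: 2

2


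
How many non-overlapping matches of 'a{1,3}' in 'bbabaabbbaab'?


Pattern 'a{1,3}' matches between 1 and 3 consecutive a's (greedy).
String: 'bbabaabbbaab'
Finding runs of a's and applying greedy matching:
  Run at pos 2: 'a' (length 1)
  Run at pos 4: 'aa' (length 2)
  Run at pos 9: 'aa' (length 2)
Matches: ['a', 'aa', 'aa']
Count: 3

3


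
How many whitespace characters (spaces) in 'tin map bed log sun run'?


\s matches whitespace characters (spaces, tabs, etc.).
Text: 'tin map bed log sun run'
This text has 6 words separated by spaces.
Number of spaces = number of words - 1 = 6 - 1 = 5

5


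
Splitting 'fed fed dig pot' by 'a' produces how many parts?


Splitting by 'a' breaks the string at each occurrence of the separator.
Text: 'fed fed dig pot'
Parts after split:
  Part 1: 'fed fed dig pot'
Total parts: 1

1


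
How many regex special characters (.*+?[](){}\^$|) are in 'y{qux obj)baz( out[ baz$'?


Regex special characters are: . * + ? [ ] ( ) { } \ ^ $ |
Scanning 'y{qux obj)baz( out[ baz$':
  pos 1: '{' -> SPECIAL
  pos 9: ')' -> SPECIAL
  pos 13: '(' -> SPECIAL
  pos 18: '[' -> SPECIAL
  pos 23: '$' -> SPECIAL
Special chars found: ['{', ')', '(', '[', '$']
Total: 5

5


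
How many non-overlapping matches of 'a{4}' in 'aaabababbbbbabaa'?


Pattern 'a{4}' matches exactly 4 consecutive a's (greedy, non-overlapping).
String: 'aaabababbbbbabaa'
Scanning for runs of a's:
  Run at pos 0: 'aaa' (length 3) -> 0 match(es)
  Run at pos 4: 'a' (length 1) -> 0 match(es)
  Run at pos 6: 'a' (length 1) -> 0 match(es)
  Run at pos 12: 'a' (length 1) -> 0 match(es)
  Run at pos 14: 'aa' (length 2) -> 0 match(es)
Matches found: []
Total: 0

0


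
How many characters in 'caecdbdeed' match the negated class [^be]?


Negated class [^be] matches any char NOT in {b, e}
Scanning 'caecdbdeed':
  pos 0: 'c' -> MATCH
  pos 1: 'a' -> MATCH
  pos 2: 'e' -> no (excluded)
  pos 3: 'c' -> MATCH
  pos 4: 'd' -> MATCH
  pos 5: 'b' -> no (excluded)
  pos 6: 'd' -> MATCH
  pos 7: 'e' -> no (excluded)
  pos 8: 'e' -> no (excluded)
  pos 9: 'd' -> MATCH
Total matches: 6

6


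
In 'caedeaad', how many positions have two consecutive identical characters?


Looking for consecutive identical characters in 'caedeaad':
  pos 0-1: 'c' vs 'a' -> different
  pos 1-2: 'a' vs 'e' -> different
  pos 2-3: 'e' vs 'd' -> different
  pos 3-4: 'd' vs 'e' -> different
  pos 4-5: 'e' vs 'a' -> different
  pos 5-6: 'a' vs 'a' -> MATCH ('aa')
  pos 6-7: 'a' vs 'd' -> different
Consecutive identical pairs: ['aa']
Count: 1

1


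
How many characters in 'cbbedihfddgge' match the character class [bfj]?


Character class [bfj] matches any of: {b, f, j}
Scanning string 'cbbedihfddgge' character by character:
  pos 0: 'c' -> no
  pos 1: 'b' -> MATCH
  pos 2: 'b' -> MATCH
  pos 3: 'e' -> no
  pos 4: 'd' -> no
  pos 5: 'i' -> no
  pos 6: 'h' -> no
  pos 7: 'f' -> MATCH
  pos 8: 'd' -> no
  pos 9: 'd' -> no
  pos 10: 'g' -> no
  pos 11: 'g' -> no
  pos 12: 'e' -> no
Total matches: 3

3


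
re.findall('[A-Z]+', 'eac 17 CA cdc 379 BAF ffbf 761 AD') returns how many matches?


Pattern '[A-Z]+' finds one or more uppercase letters.
Text: 'eac 17 CA cdc 379 BAF ffbf 761 AD'
Scanning for matches:
  Match 1: 'CA'
  Match 2: 'BAF'
  Match 3: 'AD'
Total matches: 3

3


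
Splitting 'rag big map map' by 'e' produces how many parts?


Splitting by 'e' breaks the string at each occurrence of the separator.
Text: 'rag big map map'
Parts after split:
  Part 1: 'rag big map map'
Total parts: 1

1


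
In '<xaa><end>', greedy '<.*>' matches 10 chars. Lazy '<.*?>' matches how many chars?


Greedy '<.*>' tries to match as MUCH as possible.
Lazy '<.*?>' tries to match as LITTLE as possible.

String: '<xaa><end>'
Greedy '<.*>' starts at first '<' and extends to the LAST '>': '<xaa><end>' (10 chars)
Lazy '<.*?>' starts at first '<' and stops at the FIRST '>': '<xaa>' (5 chars)

5


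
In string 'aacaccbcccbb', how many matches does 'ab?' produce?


Pattern 'ab?' matches 'a' optionally followed by 'b'.
String: 'aacaccbcccbb'
Scanning left to right for 'a' then checking next char:
  Match 1: 'a' (a not followed by b)
  Match 2: 'a' (a not followed by b)
  Match 3: 'a' (a not followed by b)
Total matches: 3

3


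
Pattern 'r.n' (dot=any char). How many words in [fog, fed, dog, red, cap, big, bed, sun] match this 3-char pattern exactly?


Pattern 'r.n' means: starts with 'r', any single char, ends with 'n'.
Checking each word (must be exactly 3 chars):
  'fog' (len=3): no
  'fed' (len=3): no
  'dog' (len=3): no
  'red' (len=3): no
  'cap' (len=3): no
  'big' (len=3): no
  'bed' (len=3): no
  'sun' (len=3): no
Matching words: []
Total: 0

0


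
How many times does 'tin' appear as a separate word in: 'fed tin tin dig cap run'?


Scanning each word for exact match 'tin':
  Word 1: 'fed' -> no
  Word 2: 'tin' -> MATCH
  Word 3: 'tin' -> MATCH
  Word 4: 'dig' -> no
  Word 5: 'cap' -> no
  Word 6: 'run' -> no
Total matches: 2

2


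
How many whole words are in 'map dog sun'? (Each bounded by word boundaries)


Word boundaries (\b) mark the start/end of each word.
Text: 'map dog sun'
Splitting by whitespace:
  Word 1: 'map'
  Word 2: 'dog'
  Word 3: 'sun'
Total whole words: 3

3


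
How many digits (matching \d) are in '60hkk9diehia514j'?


\d matches any digit 0-9.
Scanning '60hkk9diehia514j':
  pos 0: '6' -> DIGIT
  pos 1: '0' -> DIGIT
  pos 5: '9' -> DIGIT
  pos 12: '5' -> DIGIT
  pos 13: '1' -> DIGIT
  pos 14: '4' -> DIGIT
Digits found: ['6', '0', '9', '5', '1', '4']
Total: 6

6


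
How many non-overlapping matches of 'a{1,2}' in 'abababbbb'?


Pattern 'a{1,2}' matches between 1 and 2 consecutive a's (greedy).
String: 'abababbbb'
Finding runs of a's and applying greedy matching:
  Run at pos 0: 'a' (length 1)
  Run at pos 2: 'a' (length 1)
  Run at pos 4: 'a' (length 1)
Matches: ['a', 'a', 'a']
Count: 3

3


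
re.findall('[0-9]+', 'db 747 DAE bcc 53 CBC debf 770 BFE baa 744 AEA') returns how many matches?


Pattern '[0-9]+' finds one or more digits.
Text: 'db 747 DAE bcc 53 CBC debf 770 BFE baa 744 AEA'
Scanning for matches:
  Match 1: '747'
  Match 2: '53'
  Match 3: '770'
  Match 4: '744'
Total matches: 4

4


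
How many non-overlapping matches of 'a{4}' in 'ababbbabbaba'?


Pattern 'a{4}' matches exactly 4 consecutive a's (greedy, non-overlapping).
String: 'ababbbabbaba'
Scanning for runs of a's:
  Run at pos 0: 'a' (length 1) -> 0 match(es)
  Run at pos 2: 'a' (length 1) -> 0 match(es)
  Run at pos 6: 'a' (length 1) -> 0 match(es)
  Run at pos 9: 'a' (length 1) -> 0 match(es)
  Run at pos 11: 'a' (length 1) -> 0 match(es)
Matches found: []
Total: 0

0


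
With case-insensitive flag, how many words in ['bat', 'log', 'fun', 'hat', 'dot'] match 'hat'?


Case-insensitive matching: compare each word's lowercase form to 'hat'.
  'bat' -> lower='bat' -> no
  'log' -> lower='log' -> no
  'fun' -> lower='fun' -> no
  'hat' -> lower='hat' -> MATCH
  'dot' -> lower='dot' -> no
Matches: ['hat']
Count: 1

1


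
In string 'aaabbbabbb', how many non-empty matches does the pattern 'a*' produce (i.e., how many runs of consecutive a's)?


Pattern 'a*' matches zero or more a's. We want non-empty runs of consecutive a's.
String: 'aaabbbabbb'
Walking through the string to find runs of a's:
  Run 1: positions 0-2 -> 'aaa'
  Run 2: positions 6-6 -> 'a'
Non-empty runs found: ['aaa', 'a']
Count: 2

2


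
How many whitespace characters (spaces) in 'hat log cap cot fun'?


\s matches whitespace characters (spaces, tabs, etc.).
Text: 'hat log cap cot fun'
This text has 5 words separated by spaces.
Number of spaces = number of words - 1 = 5 - 1 = 4

4


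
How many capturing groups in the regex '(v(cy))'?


To count capturing groups, count each '(' that starts a group.
Pattern: '(v(cy))'
Walking through the pattern:
  Position 0: '(' -> group #1
  Position 2: '(' -> group #2
Total capturing groups: 2

2


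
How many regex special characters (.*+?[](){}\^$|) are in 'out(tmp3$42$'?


Regex special characters are: . * + ? [ ] ( ) { } \ ^ $ |
Scanning 'out(tmp3$42$':
  pos 3: '(' -> SPECIAL
  pos 8: '$' -> SPECIAL
  pos 11: '$' -> SPECIAL
Special chars found: ['(', '$', '$']
Total: 3

3


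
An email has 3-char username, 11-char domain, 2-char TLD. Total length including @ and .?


An email address has format: username@domain.tld
Username length: 3
'@' character: 1
Domain length: 11
'.' character: 1
TLD length: 2
Total = 3 + 1 + 11 + 1 + 2 = 18

18


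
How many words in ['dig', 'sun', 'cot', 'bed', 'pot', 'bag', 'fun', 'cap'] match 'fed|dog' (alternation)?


Alternation 'fed|dog' matches either 'fed' or 'dog'.
Checking each word:
  'dig' -> no
  'sun' -> no
  'cot' -> no
  'bed' -> no
  'pot' -> no
  'bag' -> no
  'fun' -> no
  'cap' -> no
Matches: []
Count: 0

0


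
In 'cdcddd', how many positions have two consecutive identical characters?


Looking for consecutive identical characters in 'cdcddd':
  pos 0-1: 'c' vs 'd' -> different
  pos 1-2: 'd' vs 'c' -> different
  pos 2-3: 'c' vs 'd' -> different
  pos 3-4: 'd' vs 'd' -> MATCH ('dd')
  pos 4-5: 'd' vs 'd' -> MATCH ('dd')
Consecutive identical pairs: ['dd', 'dd']
Count: 2

2


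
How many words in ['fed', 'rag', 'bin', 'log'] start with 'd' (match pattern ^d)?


Pattern ^d anchors to start of word. Check which words begin with 'd':
  'fed' -> no
  'rag' -> no
  'bin' -> no
  'log' -> no
Matching words: []
Count: 0

0


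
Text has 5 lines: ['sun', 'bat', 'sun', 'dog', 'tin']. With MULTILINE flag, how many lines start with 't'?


With MULTILINE flag, ^ matches the start of each line.
Lines: ['sun', 'bat', 'sun', 'dog', 'tin']
Checking which lines start with 't':
  Line 1: 'sun' -> no
  Line 2: 'bat' -> no
  Line 3: 'sun' -> no
  Line 4: 'dog' -> no
  Line 5: 'tin' -> MATCH
Matching lines: ['tin']
Count: 1

1


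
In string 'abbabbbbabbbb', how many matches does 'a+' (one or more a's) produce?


Pattern 'a+' matches one or more consecutive a's.
String: 'abbabbbbabbbb'
Scanning for runs of a:
  Match 1: 'a' (length 1)
  Match 2: 'a' (length 1)
  Match 3: 'a' (length 1)
Total matches: 3

3


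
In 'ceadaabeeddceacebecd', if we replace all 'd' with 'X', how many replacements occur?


re.sub('d', 'X', text) replaces every occurrence of 'd' with 'X'.
Text: 'ceadaabeeddceacebecd'
Scanning for 'd':
  pos 3: 'd' -> replacement #1
  pos 9: 'd' -> replacement #2
  pos 10: 'd' -> replacement #3
  pos 19: 'd' -> replacement #4
Total replacements: 4

4


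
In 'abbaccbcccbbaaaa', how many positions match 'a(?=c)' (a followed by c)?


Lookahead 'a(?=c)' matches 'a' only when followed by 'c'.
String: 'abbaccbcccbbaaaa'
Checking each position where char is 'a':
  pos 0: 'a' -> no (next='b')
  pos 3: 'a' -> MATCH (next='c')
  pos 12: 'a' -> no (next='a')
  pos 13: 'a' -> no (next='a')
  pos 14: 'a' -> no (next='a')
Matching positions: [3]
Count: 1

1


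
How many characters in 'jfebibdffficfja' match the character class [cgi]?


Character class [cgi] matches any of: {c, g, i}
Scanning string 'jfebibdffficfja' character by character:
  pos 0: 'j' -> no
  pos 1: 'f' -> no
  pos 2: 'e' -> no
  pos 3: 'b' -> no
  pos 4: 'i' -> MATCH
  pos 5: 'b' -> no
  pos 6: 'd' -> no
  pos 7: 'f' -> no
  pos 8: 'f' -> no
  pos 9: 'f' -> no
  pos 10: 'i' -> MATCH
  pos 11: 'c' -> MATCH
  pos 12: 'f' -> no
  pos 13: 'j' -> no
  pos 14: 'a' -> no
Total matches: 3

3


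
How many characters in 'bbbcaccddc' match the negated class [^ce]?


Negated class [^ce] matches any char NOT in {c, e}
Scanning 'bbbcaccddc':
  pos 0: 'b' -> MATCH
  pos 1: 'b' -> MATCH
  pos 2: 'b' -> MATCH
  pos 3: 'c' -> no (excluded)
  pos 4: 'a' -> MATCH
  pos 5: 'c' -> no (excluded)
  pos 6: 'c' -> no (excluded)
  pos 7: 'd' -> MATCH
  pos 8: 'd' -> MATCH
  pos 9: 'c' -> no (excluded)
Total matches: 6

6


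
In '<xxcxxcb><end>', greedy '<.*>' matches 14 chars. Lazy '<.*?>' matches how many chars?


Greedy '<.*>' tries to match as MUCH as possible.
Lazy '<.*?>' tries to match as LITTLE as possible.

String: '<xxcxxcb><end>'
Greedy '<.*>' starts at first '<' and extends to the LAST '>': '<xxcxxcb><end>' (14 chars)
Lazy '<.*?>' starts at first '<' and stops at the FIRST '>': '<xxcxxcb>' (9 chars)

9


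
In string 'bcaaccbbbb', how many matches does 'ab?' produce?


Pattern 'ab?' matches 'a' optionally followed by 'b'.
String: 'bcaaccbbbb'
Scanning left to right for 'a' then checking next char:
  Match 1: 'a' (a not followed by b)
  Match 2: 'a' (a not followed by b)
Total matches: 2

2


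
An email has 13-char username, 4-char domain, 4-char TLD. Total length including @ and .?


An email address has format: username@domain.tld
Username length: 13
'@' character: 1
Domain length: 4
'.' character: 1
TLD length: 4
Total = 13 + 1 + 4 + 1 + 4 = 23

23


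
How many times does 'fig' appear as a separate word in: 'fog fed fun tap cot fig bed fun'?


Scanning each word for exact match 'fig':
  Word 1: 'fog' -> no
  Word 2: 'fed' -> no
  Word 3: 'fun' -> no
  Word 4: 'tap' -> no
  Word 5: 'cot' -> no
  Word 6: 'fig' -> MATCH
  Word 7: 'bed' -> no
  Word 8: 'fun' -> no
Total matches: 1

1


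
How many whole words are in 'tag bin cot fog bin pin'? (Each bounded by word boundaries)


Word boundaries (\b) mark the start/end of each word.
Text: 'tag bin cot fog bin pin'
Splitting by whitespace:
  Word 1: 'tag'
  Word 2: 'bin'
  Word 3: 'cot'
  Word 4: 'fog'
  Word 5: 'bin'
  Word 6: 'pin'
Total whole words: 6

6


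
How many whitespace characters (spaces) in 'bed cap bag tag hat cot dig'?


\s matches whitespace characters (spaces, tabs, etc.).
Text: 'bed cap bag tag hat cot dig'
This text has 7 words separated by spaces.
Number of spaces = number of words - 1 = 7 - 1 = 6

6


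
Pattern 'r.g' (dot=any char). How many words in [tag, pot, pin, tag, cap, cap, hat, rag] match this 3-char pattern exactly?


Pattern 'r.g' means: starts with 'r', any single char, ends with 'g'.
Checking each word (must be exactly 3 chars):
  'tag' (len=3): no
  'pot' (len=3): no
  'pin' (len=3): no
  'tag' (len=3): no
  'cap' (len=3): no
  'cap' (len=3): no
  'hat' (len=3): no
  'rag' (len=3): MATCH
Matching words: ['rag']
Total: 1

1


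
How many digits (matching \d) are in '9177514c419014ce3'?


\d matches any digit 0-9.
Scanning '9177514c419014ce3':
  pos 0: '9' -> DIGIT
  pos 1: '1' -> DIGIT
  pos 2: '7' -> DIGIT
  pos 3: '7' -> DIGIT
  pos 4: '5' -> DIGIT
  pos 5: '1' -> DIGIT
  pos 6: '4' -> DIGIT
  pos 8: '4' -> DIGIT
  pos 9: '1' -> DIGIT
  pos 10: '9' -> DIGIT
  pos 11: '0' -> DIGIT
  pos 12: '1' -> DIGIT
  pos 13: '4' -> DIGIT
  pos 16: '3' -> DIGIT
Digits found: ['9', '1', '7', '7', '5', '1', '4', '4', '1', '9', '0', '1', '4', '3']
Total: 14

14


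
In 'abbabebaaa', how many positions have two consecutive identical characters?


Looking for consecutive identical characters in 'abbabebaaa':
  pos 0-1: 'a' vs 'b' -> different
  pos 1-2: 'b' vs 'b' -> MATCH ('bb')
  pos 2-3: 'b' vs 'a' -> different
  pos 3-4: 'a' vs 'b' -> different
  pos 4-5: 'b' vs 'e' -> different
  pos 5-6: 'e' vs 'b' -> different
  pos 6-7: 'b' vs 'a' -> different
  pos 7-8: 'a' vs 'a' -> MATCH ('aa')
  pos 8-9: 'a' vs 'a' -> MATCH ('aa')
Consecutive identical pairs: ['bb', 'aa', 'aa']
Count: 3

3


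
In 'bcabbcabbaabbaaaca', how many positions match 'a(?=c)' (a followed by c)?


Lookahead 'a(?=c)' matches 'a' only when followed by 'c'.
String: 'bcabbcabbaabbaaaca'
Checking each position where char is 'a':
  pos 2: 'a' -> no (next='b')
  pos 6: 'a' -> no (next='b')
  pos 9: 'a' -> no (next='a')
  pos 10: 'a' -> no (next='b')
  pos 13: 'a' -> no (next='a')
  pos 14: 'a' -> no (next='a')
  pos 15: 'a' -> MATCH (next='c')
Matching positions: [15]
Count: 1

1


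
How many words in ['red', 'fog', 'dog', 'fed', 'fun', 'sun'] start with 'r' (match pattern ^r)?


Pattern ^r anchors to start of word. Check which words begin with 'r':
  'red' -> MATCH (starts with 'r')
  'fog' -> no
  'dog' -> no
  'fed' -> no
  'fun' -> no
  'sun' -> no
Matching words: ['red']
Count: 1

1


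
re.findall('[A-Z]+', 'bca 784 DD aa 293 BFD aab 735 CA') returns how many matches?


Pattern '[A-Z]+' finds one or more uppercase letters.
Text: 'bca 784 DD aa 293 BFD aab 735 CA'
Scanning for matches:
  Match 1: 'DD'
  Match 2: 'BFD'
  Match 3: 'CA'
Total matches: 3

3


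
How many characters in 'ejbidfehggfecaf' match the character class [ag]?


Character class [ag] matches any of: {a, g}
Scanning string 'ejbidfehggfecaf' character by character:
  pos 0: 'e' -> no
  pos 1: 'j' -> no
  pos 2: 'b' -> no
  pos 3: 'i' -> no
  pos 4: 'd' -> no
  pos 5: 'f' -> no
  pos 6: 'e' -> no
  pos 7: 'h' -> no
  pos 8: 'g' -> MATCH
  pos 9: 'g' -> MATCH
  pos 10: 'f' -> no
  pos 11: 'e' -> no
  pos 12: 'c' -> no
  pos 13: 'a' -> MATCH
  pos 14: 'f' -> no
Total matches: 3

3


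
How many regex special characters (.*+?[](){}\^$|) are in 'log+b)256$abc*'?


Regex special characters are: . * + ? [ ] ( ) { } \ ^ $ |
Scanning 'log+b)256$abc*':
  pos 3: '+' -> SPECIAL
  pos 5: ')' -> SPECIAL
  pos 9: '$' -> SPECIAL
  pos 13: '*' -> SPECIAL
Special chars found: ['+', ')', '$', '*']
Total: 4

4


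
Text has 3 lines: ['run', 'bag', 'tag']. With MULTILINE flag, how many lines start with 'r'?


With MULTILINE flag, ^ matches the start of each line.
Lines: ['run', 'bag', 'tag']
Checking which lines start with 'r':
  Line 1: 'run' -> MATCH
  Line 2: 'bag' -> no
  Line 3: 'tag' -> no
Matching lines: ['run']
Count: 1

1


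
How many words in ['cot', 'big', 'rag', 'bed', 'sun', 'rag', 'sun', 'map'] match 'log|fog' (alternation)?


Alternation 'log|fog' matches either 'log' or 'fog'.
Checking each word:
  'cot' -> no
  'big' -> no
  'rag' -> no
  'bed' -> no
  'sun' -> no
  'rag' -> no
  'sun' -> no
  'map' -> no
Matches: []
Count: 0

0


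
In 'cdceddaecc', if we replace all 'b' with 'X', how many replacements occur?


re.sub('b', 'X', text) replaces every occurrence of 'b' with 'X'.
Text: 'cdceddaecc'
Scanning for 'b':
Total replacements: 0

0


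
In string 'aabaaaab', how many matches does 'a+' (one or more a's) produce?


Pattern 'a+' matches one or more consecutive a's.
String: 'aabaaaab'
Scanning for runs of a:
  Match 1: 'aa' (length 2)
  Match 2: 'aaaa' (length 4)
Total matches: 2

2


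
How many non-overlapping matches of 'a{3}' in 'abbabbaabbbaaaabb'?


Pattern 'a{3}' matches exactly 3 consecutive a's (greedy, non-overlapping).
String: 'abbabbaabbbaaaabb'
Scanning for runs of a's:
  Run at pos 0: 'a' (length 1) -> 0 match(es)
  Run at pos 3: 'a' (length 1) -> 0 match(es)
  Run at pos 6: 'aa' (length 2) -> 0 match(es)
  Run at pos 11: 'aaaa' (length 4) -> 1 match(es)
Matches found: ['aaa']
Total: 1

1


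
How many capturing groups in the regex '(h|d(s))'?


To count capturing groups, count each '(' that starts a group.
Pattern: '(h|d(s))'
Walking through the pattern:
  Position 0: '(' -> group #1
  Position 4: '(' -> group #2
Total capturing groups: 2

2


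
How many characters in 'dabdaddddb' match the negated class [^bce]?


Negated class [^bce] matches any char NOT in {b, c, e}
Scanning 'dabdaddddb':
  pos 0: 'd' -> MATCH
  pos 1: 'a' -> MATCH
  pos 2: 'b' -> no (excluded)
  pos 3: 'd' -> MATCH
  pos 4: 'a' -> MATCH
  pos 5: 'd' -> MATCH
  pos 6: 'd' -> MATCH
  pos 7: 'd' -> MATCH
  pos 8: 'd' -> MATCH
  pos 9: 'b' -> no (excluded)
Total matches: 8

8


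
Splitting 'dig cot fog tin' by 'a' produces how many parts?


Splitting by 'a' breaks the string at each occurrence of the separator.
Text: 'dig cot fog tin'
Parts after split:
  Part 1: 'dig cot fog tin'
Total parts: 1

1


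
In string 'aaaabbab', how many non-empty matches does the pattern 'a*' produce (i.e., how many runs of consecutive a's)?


Pattern 'a*' matches zero or more a's. We want non-empty runs of consecutive a's.
String: 'aaaabbab'
Walking through the string to find runs of a's:
  Run 1: positions 0-3 -> 'aaaa'
  Run 2: positions 6-6 -> 'a'
Non-empty runs found: ['aaaa', 'a']
Count: 2

2


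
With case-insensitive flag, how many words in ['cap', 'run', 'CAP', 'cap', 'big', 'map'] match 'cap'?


Case-insensitive matching: compare each word's lowercase form to 'cap'.
  'cap' -> lower='cap' -> MATCH
  'run' -> lower='run' -> no
  'CAP' -> lower='cap' -> MATCH
  'cap' -> lower='cap' -> MATCH
  'big' -> lower='big' -> no
  'map' -> lower='map' -> no
Matches: ['cap', 'CAP', 'cap']
Count: 3

3


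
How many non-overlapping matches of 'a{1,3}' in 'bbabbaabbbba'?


Pattern 'a{1,3}' matches between 1 and 3 consecutive a's (greedy).
String: 'bbabbaabbbba'
Finding runs of a's and applying greedy matching:
  Run at pos 2: 'a' (length 1)
  Run at pos 5: 'aa' (length 2)
  Run at pos 11: 'a' (length 1)
Matches: ['a', 'aa', 'a']
Count: 3

3


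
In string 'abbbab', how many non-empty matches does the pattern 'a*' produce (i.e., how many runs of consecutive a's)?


Pattern 'a*' matches zero or more a's. We want non-empty runs of consecutive a's.
String: 'abbbab'
Walking through the string to find runs of a's:
  Run 1: positions 0-0 -> 'a'
  Run 2: positions 4-4 -> 'a'
Non-empty runs found: ['a', 'a']
Count: 2

2


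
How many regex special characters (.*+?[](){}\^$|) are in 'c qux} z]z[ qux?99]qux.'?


Regex special characters are: . * + ? [ ] ( ) { } \ ^ $ |
Scanning 'c qux} z]z[ qux?99]qux.':
  pos 5: '}' -> SPECIAL
  pos 8: ']' -> SPECIAL
  pos 10: '[' -> SPECIAL
  pos 15: '?' -> SPECIAL
  pos 18: ']' -> SPECIAL
  pos 22: '.' -> SPECIAL
Special chars found: ['}', ']', '[', '?', ']', '.']
Total: 6

6


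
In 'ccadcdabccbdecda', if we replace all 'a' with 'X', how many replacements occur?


re.sub('a', 'X', text) replaces every occurrence of 'a' with 'X'.
Text: 'ccadcdabccbdecda'
Scanning for 'a':
  pos 2: 'a' -> replacement #1
  pos 6: 'a' -> replacement #2
  pos 15: 'a' -> replacement #3
Total replacements: 3

3


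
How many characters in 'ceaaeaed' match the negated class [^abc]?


Negated class [^abc] matches any char NOT in {a, b, c}
Scanning 'ceaaeaed':
  pos 0: 'c' -> no (excluded)
  pos 1: 'e' -> MATCH
  pos 2: 'a' -> no (excluded)
  pos 3: 'a' -> no (excluded)
  pos 4: 'e' -> MATCH
  pos 5: 'a' -> no (excluded)
  pos 6: 'e' -> MATCH
  pos 7: 'd' -> MATCH
Total matches: 4

4


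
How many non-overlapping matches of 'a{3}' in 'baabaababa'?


Pattern 'a{3}' matches exactly 3 consecutive a's (greedy, non-overlapping).
String: 'baabaababa'
Scanning for runs of a's:
  Run at pos 1: 'aa' (length 2) -> 0 match(es)
  Run at pos 4: 'aa' (length 2) -> 0 match(es)
  Run at pos 7: 'a' (length 1) -> 0 match(es)
  Run at pos 9: 'a' (length 1) -> 0 match(es)
Matches found: []
Total: 0

0


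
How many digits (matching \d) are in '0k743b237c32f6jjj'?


\d matches any digit 0-9.
Scanning '0k743b237c32f6jjj':
  pos 0: '0' -> DIGIT
  pos 2: '7' -> DIGIT
  pos 3: '4' -> DIGIT
  pos 4: '3' -> DIGIT
  pos 6: '2' -> DIGIT
  pos 7: '3' -> DIGIT
  pos 8: '7' -> DIGIT
  pos 10: '3' -> DIGIT
  pos 11: '2' -> DIGIT
  pos 13: '6' -> DIGIT
Digits found: ['0', '7', '4', '3', '2', '3', '7', '3', '2', '6']
Total: 10

10


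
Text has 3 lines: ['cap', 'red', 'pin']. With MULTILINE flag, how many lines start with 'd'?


With MULTILINE flag, ^ matches the start of each line.
Lines: ['cap', 'red', 'pin']
Checking which lines start with 'd':
  Line 1: 'cap' -> no
  Line 2: 'red' -> no
  Line 3: 'pin' -> no
Matching lines: []
Count: 0

0


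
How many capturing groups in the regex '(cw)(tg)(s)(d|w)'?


To count capturing groups, count each '(' that starts a group.
Pattern: '(cw)(tg)(s)(d|w)'
Walking through the pattern:
  Position 0: '(' -> group #1
  Position 4: '(' -> group #2
  Position 8: '(' -> group #3
  Position 11: '(' -> group #4
Total capturing groups: 4

4


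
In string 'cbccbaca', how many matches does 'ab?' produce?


Pattern 'ab?' matches 'a' optionally followed by 'b'.
String: 'cbccbaca'
Scanning left to right for 'a' then checking next char:
  Match 1: 'a' (a not followed by b)
  Match 2: 'a' (a not followed by b)
Total matches: 2

2


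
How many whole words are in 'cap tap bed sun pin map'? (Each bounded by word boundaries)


Word boundaries (\b) mark the start/end of each word.
Text: 'cap tap bed sun pin map'
Splitting by whitespace:
  Word 1: 'cap'
  Word 2: 'tap'
  Word 3: 'bed'
  Word 4: 'sun'
  Word 5: 'pin'
  Word 6: 'map'
Total whole words: 6

6


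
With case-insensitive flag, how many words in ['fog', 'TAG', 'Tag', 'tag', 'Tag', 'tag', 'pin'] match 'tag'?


Case-insensitive matching: compare each word's lowercase form to 'tag'.
  'fog' -> lower='fog' -> no
  'TAG' -> lower='tag' -> MATCH
  'Tag' -> lower='tag' -> MATCH
  'tag' -> lower='tag' -> MATCH
  'Tag' -> lower='tag' -> MATCH
  'tag' -> lower='tag' -> MATCH
  'pin' -> lower='pin' -> no
Matches: ['TAG', 'Tag', 'tag', 'Tag', 'tag']
Count: 5

5


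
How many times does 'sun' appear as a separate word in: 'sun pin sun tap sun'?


Scanning each word for exact match 'sun':
  Word 1: 'sun' -> MATCH
  Word 2: 'pin' -> no
  Word 3: 'sun' -> MATCH
  Word 4: 'tap' -> no
  Word 5: 'sun' -> MATCH
Total matches: 3

3


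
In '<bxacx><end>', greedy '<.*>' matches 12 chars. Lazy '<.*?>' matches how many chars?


Greedy '<.*>' tries to match as MUCH as possible.
Lazy '<.*?>' tries to match as LITTLE as possible.

String: '<bxacx><end>'
Greedy '<.*>' starts at first '<' and extends to the LAST '>': '<bxacx><end>' (12 chars)
Lazy '<.*?>' starts at first '<' and stops at the FIRST '>': '<bxacx>' (7 chars)

7
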